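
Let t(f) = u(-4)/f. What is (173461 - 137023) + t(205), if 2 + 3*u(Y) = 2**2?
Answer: 22409372/615 ≈ 36438.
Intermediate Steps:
u(Y) = 2/3 (u(Y) = -2/3 + (1/3)*2**2 = -2/3 + (1/3)*4 = -2/3 + 4/3 = 2/3)
t(f) = 2/(3*f)
(173461 - 137023) + t(205) = (173461 - 137023) + (2/3)/205 = 36438 + (2/3)*(1/205) = 36438 + 2/615 = 22409372/615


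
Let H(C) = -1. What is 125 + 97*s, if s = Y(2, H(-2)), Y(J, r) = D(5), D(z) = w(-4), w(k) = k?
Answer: -263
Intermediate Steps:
D(z) = -4
Y(J, r) = -4
s = -4
125 + 97*s = 125 + 97*(-4) = 125 - 388 = -263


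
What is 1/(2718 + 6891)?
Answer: 1/9609 ≈ 0.00010407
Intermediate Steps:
1/(2718 + 6891) = 1/9609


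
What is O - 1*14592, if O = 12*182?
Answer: -12408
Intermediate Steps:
O = 2184
O - 1*14592 = 2184 - 1*14592 = 2184 - 14592 = -12408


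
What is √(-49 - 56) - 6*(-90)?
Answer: 540 + I*√105 ≈ 540.0 + 10.247*I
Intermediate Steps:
√(-49 - 56) - 6*(-90) = √(-105) + 540 = I*√105 + 540 = 540 + I*√105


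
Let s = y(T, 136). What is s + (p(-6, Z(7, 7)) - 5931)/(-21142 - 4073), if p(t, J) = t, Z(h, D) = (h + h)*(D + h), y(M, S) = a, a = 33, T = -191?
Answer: 279344/8405 ≈ 33.235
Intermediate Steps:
y(M, S) = 33
Z(h, D) = 2*h*(D + h) (Z(h, D) = (2*h)*(D + h) = 2*h*(D + h))
s = 33
s + (p(-6, Z(7, 7)) - 5931)/(-21142 - 4073) = 33 + (-6 - 5931)/(-21142 - 4073) = 33 - 5937/(-25215) = 33 - 5937*(-1/25215) = 33 + 1979/8405 = 279344/8405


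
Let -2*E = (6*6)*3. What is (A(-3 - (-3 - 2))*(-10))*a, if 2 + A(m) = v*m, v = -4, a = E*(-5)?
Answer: 27000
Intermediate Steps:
E = -54 (E = -6*6*3/2 = -18*3 = -½*108 = -54)
a = 270 (a = -54*(-5) = 270)
A(m) = -2 - 4*m
(A(-3 - (-3 - 2))*(-10))*a = ((-2 - 4*(-3 - (-3 - 2)))*(-10))*270 = ((-2 - 4*(-3 - 1*(-5)))*(-10))*270 = ((-2 - 4*(-3 + 5))*(-10))*270 = ((-2 - 4*2)*(-10))*270 = ((-2 - 8)*(-10))*270 = -10*(-10)*270 = 100*270 = 27000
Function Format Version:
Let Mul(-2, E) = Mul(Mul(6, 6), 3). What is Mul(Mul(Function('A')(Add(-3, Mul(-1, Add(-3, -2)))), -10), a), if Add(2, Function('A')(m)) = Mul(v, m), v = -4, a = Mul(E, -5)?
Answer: 27000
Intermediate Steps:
E = -54 (E = Mul(Rational(-1, 2), Mul(Mul(6, 6), 3)) = Mul(Rational(-1, 2), Mul(36, 3)) = Mul(Rational(-1, 2), 108) = -54)
a = 270 (a = Mul(-54, -5) = 270)
Function('A')(m) = Add(-2, Mul(-4, m))
Mul(Mul(Function('A')(Add(-3, Mul(-1, Add(-3, -2)))), -10), a) = Mul(Mul(Add(-2, Mul(-4, Add(-3, Mul(-1, Add(-3, -2))))), -10), 270) = Mul(Mul(Add(-2, Mul(-4, Add(-3, Mul(-1, -5)))), -10), 270) = Mul(Mul(Add(-2, Mul(-4, Add(-3, 5))), -10), 270) = Mul(Mul(Add(-2, Mul(-4, 2)), -10), 270) = Mul(Mul(Add(-2, -8), -10), 270) = Mul(Mul(-10, -10), 270) = Mul(100, 270) = 27000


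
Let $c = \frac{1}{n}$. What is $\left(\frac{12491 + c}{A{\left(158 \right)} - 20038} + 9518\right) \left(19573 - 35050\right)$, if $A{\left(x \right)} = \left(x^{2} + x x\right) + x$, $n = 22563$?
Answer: $- \frac{16646104403775847}{112995504} \approx -1.4732 \cdot 10^{8}$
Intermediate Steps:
$c = \frac{1}{22563} \approx 4.432 \cdot 10^{-5}$
$A{\left(x \right)} = x + 2 x^{2}$ ($A{\left(x \right)} = \left(x^{2} + x^{2}\right) + x = 2 x^{2} + x = x + 2 x^{2}$)
$\left(\frac{12491 + c}{A{\left(158 \right)} - 20038} + 9518\right) \left(19573 - 35050\right) = \left(\frac{12491 + \frac{1}{22563}}{158 \left(1 + 2 \cdot 158\right) - 20038} + 9518\right) \left(19573 - 35050\right) = \left(\frac{281834434}{22563 \left(158 \left(1 + 316\right) - 20038\right)} + 9518\right) \left(-15477\right) = \left(\frac{281834434}{22563 \left(158 \cdot 317 - 20038\right)} + 9518\right) \left(-15477\right) = \left(\frac{281834434}{22563 \left(50086 - 20038\right)} + 9518\right) \left(-15477\right) = \left(\frac{281834434}{22563 \cdot 30048} + 9518\right) \left(-15477\right) = \left(\frac{281834434}{22563} \cdot \frac{1}{30048} + 9518\right) \left(-15477\right) = \left(\frac{140917217}{338986512} + 9518\right) \left(-15477\right) = \frac{3226614538433}{338986512} \left(-15477\right) = - \frac{16646104403775847}{112995504}$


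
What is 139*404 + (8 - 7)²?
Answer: 56157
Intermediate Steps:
139*404 + (8 - 7)² = 56156 + 1² = 56156 + 1 = 56157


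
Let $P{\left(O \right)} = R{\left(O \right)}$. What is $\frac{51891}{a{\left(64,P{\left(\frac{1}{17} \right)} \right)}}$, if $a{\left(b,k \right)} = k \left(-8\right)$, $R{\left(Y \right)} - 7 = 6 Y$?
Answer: $- \frac{882147}{1000} \approx -882.15$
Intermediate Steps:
$R{\left(Y \right)} = 7 + 6 Y$
$P{\left(O \right)} = 7 + 6 O$
$a{\left(b,k \right)} = - 8 k$
$\frac{51891}{a{\left(64,P{\left(\frac{1}{17} \right)} \right)}} = \frac{51891}{\left(-8\right) \left(7 + \frac{6}{17}\right)} = \frac{51891}{\left(-8\right) \frac{125}{17}} = \frac{51891}{- \frac{1000}{17}} = 51891 \left(- \frac{17}{1000}\right) = - \frac{882147}{1000}$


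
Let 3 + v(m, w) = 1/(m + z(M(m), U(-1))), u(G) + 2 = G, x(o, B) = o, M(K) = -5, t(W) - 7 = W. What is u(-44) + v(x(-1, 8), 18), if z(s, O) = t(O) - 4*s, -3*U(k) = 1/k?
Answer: -3868/79 ≈ -48.962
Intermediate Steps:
t(W) = 7 + W
u(G) = -2 + G
U(k) = -1/(3*k)
z(s, O) = 7 + O - 4*s (z(s, O) = (7 + O) - 4*s = 7 + O - 4*s)
v(m, w) = -3 + 1/(82/3 + m) (v(m, w) = -3 + 1/(m + (7 - ⅓/(-1) - 4*(-5))) = -3 + 1/(m + (7 - ⅓*(-1) + 20)) = -3 + 1/(m + (7 + ⅓ + 20)) = -3 + 1/(m + 82/3) = -3 + 1/(82/3 + m))
u(-44) + v(x(-1, 8), 18) = (-2 - 44) + 9*(-27 - 1*(-1))/(82 + 3*(-1)) = -46 + 9*(-27 + 1)/(82 - 3) = -46 + 9*(-26)/79 = -46 + 9*(1/79)*(-26) = -46 - 234/79 = -3868/79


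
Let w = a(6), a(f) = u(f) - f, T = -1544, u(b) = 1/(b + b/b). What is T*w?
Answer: 63304/7 ≈ 9043.4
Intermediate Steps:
u(b) = 1/(1 + b) (u(b) = 1/(b + 1) = 1/(1 + b))
a(f) = 1/(1 + f) - f
w = -41/7 (w = (1 - 1*6*(1 + 6))/(1 + 6) = (1 - 1*6*7)/7 = (1 - 42)/7 = (⅐)*(-41) = -41/7 ≈ -5.8571)
T*w = -1544*(-41/7) = 63304/7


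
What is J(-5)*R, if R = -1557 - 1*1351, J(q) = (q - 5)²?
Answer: -290800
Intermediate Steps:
J(q) = (-5 + q)²
R = -2908 (R = -1557 - 1351 = -2908)
J(-5)*R = (-5 - 5)²*(-2908) = (-10)²*(-2908) = 100*(-2908) = -290800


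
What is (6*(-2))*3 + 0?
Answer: -36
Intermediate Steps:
(6*(-2))*3 + 0 = -12*3 + 0 = -36 + 0 = -36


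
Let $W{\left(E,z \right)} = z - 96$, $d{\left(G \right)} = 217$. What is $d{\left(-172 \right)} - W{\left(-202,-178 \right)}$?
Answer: $491$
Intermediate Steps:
$W{\left(E,z \right)} = -96 + z$
$d{\left(-172 \right)} - W{\left(-202,-178 \right)} = 217 - \left(-96 - 178\right) = 217 - -274 = 217 + 274 = 491$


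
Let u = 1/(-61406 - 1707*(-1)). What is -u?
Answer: 1/59699 ≈ 1.6751e-5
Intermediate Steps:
u = -1/59699 (u = 1/(-61406 + 1707) = 1/(-59699) = -1/59699 ≈ -1.6751e-5)
-u = -1*(-1/59699) = 1/59699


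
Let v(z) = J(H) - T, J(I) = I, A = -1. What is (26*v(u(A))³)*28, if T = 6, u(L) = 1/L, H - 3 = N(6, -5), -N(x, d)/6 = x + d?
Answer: -530712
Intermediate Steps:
N(x, d) = -6*d - 6*x (N(x, d) = -6*(x + d) = -6*(d + x) = -6*d - 6*x)
H = -3 (H = 3 + (-6*(-5) - 6*6) = 3 + (30 - 36) = 3 - 6 = -3)
u(L) = 1/L
v(z) = -9 (v(z) = -3 - 1*6 = -3 - 6 = -9)
(26*v(u(A))³)*28 = (26*(-9)³)*28 = (26*(-729))*28 = -18954*28 = -530712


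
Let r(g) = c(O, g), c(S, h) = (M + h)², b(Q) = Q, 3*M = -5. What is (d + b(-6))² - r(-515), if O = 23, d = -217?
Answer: -1954939/9 ≈ -2.1722e+5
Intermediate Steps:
M = -5/3 (M = (⅓)*(-5) = -5/3 ≈ -1.6667)
c(S, h) = (-5/3 + h)²
r(g) = (-5 + 3*g)²/9
(d + b(-6))² - r(-515) = (-217 - 6)² - (-5 + 3*(-515))²/9 = (-223)² - (-5 - 1545)²/9 = 49729 - (-1550)²/9 = 49729 - 2402500/9 = -1954939/9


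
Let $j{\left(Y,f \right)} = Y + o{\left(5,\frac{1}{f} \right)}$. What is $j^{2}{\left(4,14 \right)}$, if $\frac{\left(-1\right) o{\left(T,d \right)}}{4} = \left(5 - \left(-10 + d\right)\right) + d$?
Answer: $3136$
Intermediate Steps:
$o{\left(T,d \right)} = -60$ ($o{\left(T,d \right)} = - 4 \left(\left(5 - \left(-10 + d\right)\right) + d\right) = - 4 \left(\left(15 - d\right) + d\right) = \left(-4\right) 15 = -60$)
$j{\left(Y,f \right)} = -60 + Y$ ($j{\left(Y,f \right)} = Y - 60 = -60 + Y$)
$j^{2}{\left(4,14 \right)} = \left(-60 + 4\right)^{2} = \left(-56\right)^{2} = 3136$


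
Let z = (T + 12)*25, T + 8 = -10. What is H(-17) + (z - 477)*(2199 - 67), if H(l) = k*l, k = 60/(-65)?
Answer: -17377728/13 ≈ -1.3367e+6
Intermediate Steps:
T = -18 (T = -8 - 10 = -18)
z = -150 (z = (-18 + 12)*25 = -6*25 = -150)
k = -12/13 (k = 60*(-1/65) = -12/13 ≈ -0.92308)
H(l) = -12*l/13
H(-17) + (z - 477)*(2199 - 67) = -12/13*(-17) + (-150 - 477)*(2199 - 67) = 204/13 - 627*2132 = 204/13 - 1336764 = -17377728/13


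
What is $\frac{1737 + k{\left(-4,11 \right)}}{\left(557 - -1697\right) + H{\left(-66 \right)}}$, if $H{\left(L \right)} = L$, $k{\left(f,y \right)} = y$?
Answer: $\frac{437}{547} \approx 0.7989$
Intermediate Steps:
$\frac{1737 + k{\left(-4,11 \right)}}{\left(557 - -1697\right) + H{\left(-66 \right)}} = \frac{1737 + 11}{\left(557 - -1697\right) - 66} = \frac{1748}{\left(557 + 1697\right) - 66} = \frac{1748}{2254 - 66} = \frac{1748}{2188} = 1748 \cdot \frac{1}{2188} = \frac{437}{547}$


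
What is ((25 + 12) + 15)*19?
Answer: 988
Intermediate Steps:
((25 + 12) + 15)*19 = (37 + 15)*19 = 52*19 = 988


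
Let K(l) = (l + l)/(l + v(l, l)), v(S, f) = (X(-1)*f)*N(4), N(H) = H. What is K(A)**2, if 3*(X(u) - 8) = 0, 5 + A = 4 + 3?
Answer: 4/1089 ≈ 0.0036731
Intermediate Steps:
A = 2 (A = -5 + (4 + 3) = -5 + 7 = 2)
X(u) = 8 (X(u) = 8 + (1/3)*0 = 8 + 0 = 8)
v(S, f) = 32*f (v(S, f) = (8*f)*4 = 32*f)
K(l) = 2/33 (K(l) = (l + l)/(l + 32*l) = (2*l)/((33*l)) = (2*l)*(1/(33*l)) = 2/33)
K(A)**2 = (2/33)**2 = 4/1089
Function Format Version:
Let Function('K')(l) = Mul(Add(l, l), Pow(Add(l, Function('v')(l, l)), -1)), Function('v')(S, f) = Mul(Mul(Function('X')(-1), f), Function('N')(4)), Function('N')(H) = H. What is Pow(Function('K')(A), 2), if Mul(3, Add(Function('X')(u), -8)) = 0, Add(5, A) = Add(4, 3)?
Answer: Rational(4, 1089) ≈ 0.0036731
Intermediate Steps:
A = 2 (A = Add(-5, Add(4, 3)) = Add(-5, 7) = 2)
Function('X')(u) = 8 (Function('X')(u) = Add(8, Mul(Rational(1, 3), 0)) = Add(8, 0) = 8)
Function('v')(S, f) = Mul(32, f) (Function('v')(S, f) = Mul(Mul(8, f), 4) = Mul(32, f))
Function('K')(l) = Rational(2, 33) (Function('K')(l) = Mul(Add(l, l), Pow(Add(l, Mul(32, l)), -1)) = Mul(Mul(2, l), Pow(Mul(33, l), -1)) = Mul(Mul(2, l), Mul(Rational(1, 33), Pow(l, -1))) = Rational(2, 33))
Pow(Function('K')(A), 2) = Pow(Rational(2, 33), 2) = Rational(4, 1089)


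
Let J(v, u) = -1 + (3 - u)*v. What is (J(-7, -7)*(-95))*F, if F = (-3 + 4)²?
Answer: 6745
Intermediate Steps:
F = 1 (F = 1² = 1)
J(v, u) = -1 + v*(3 - u)
(J(-7, -7)*(-95))*F = ((-1 + 3*(-7) - 1*(-7)*(-7))*(-95))*1 = ((-1 - 21 - 49)*(-95))*1 = -71*(-95)*1 = 6745*1 = 6745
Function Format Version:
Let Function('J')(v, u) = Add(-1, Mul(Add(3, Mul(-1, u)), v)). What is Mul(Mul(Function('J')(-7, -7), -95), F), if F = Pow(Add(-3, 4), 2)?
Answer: 6745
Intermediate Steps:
F = 1 (F = Pow(1, 2) = 1)
Function('J')(v, u) = Add(-1, Mul(v, Add(3, Mul(-1, u))))
Mul(Mul(Function('J')(-7, -7), -95), F) = Mul(Mul(Add(-1, Mul(3, -7), Mul(-1, -7, -7)), -95), 1) = Mul(Mul(Add(-1, -21, -49), -95), 1) = Mul(Mul(-71, -95), 1) = Mul(6745, 1) = 6745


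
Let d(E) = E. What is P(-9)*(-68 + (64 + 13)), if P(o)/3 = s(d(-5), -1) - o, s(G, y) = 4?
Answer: 351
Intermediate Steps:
P(o) = 12 - 3*o (P(o) = 3*(4 - o) = 12 - 3*o)
P(-9)*(-68 + (64 + 13)) = (12 - 3*(-9))*(-68 + (64 + 13)) = (12 + 27)*(-68 + 77) = 39*9 = 351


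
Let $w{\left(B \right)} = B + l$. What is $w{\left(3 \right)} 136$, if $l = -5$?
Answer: $-272$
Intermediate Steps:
$w{\left(B \right)} = -5 + B$ ($w{\left(B \right)} = B - 5 = -5 + B$)
$w{\left(3 \right)} 136 = \left(-5 + 3\right) 136 = \left(-2\right) 136 = -272$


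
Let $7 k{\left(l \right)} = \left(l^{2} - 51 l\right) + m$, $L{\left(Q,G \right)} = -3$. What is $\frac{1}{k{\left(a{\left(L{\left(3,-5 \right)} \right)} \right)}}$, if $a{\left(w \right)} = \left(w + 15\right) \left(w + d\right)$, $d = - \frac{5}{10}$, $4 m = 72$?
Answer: $\frac{7}{3924} \approx 0.0017839$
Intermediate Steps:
$m = 18$ ($m = \frac{1}{4} \cdot 72 = 18$)
$d = - \frac{1}{2}$ ($d = \left(-5\right) \frac{1}{10} = - \frac{1}{2} \approx -0.5$)
$a{\left(w \right)} = \left(15 + w\right) \left(- \frac{1}{2} + w\right)$ ($a{\left(w \right)} = \left(w + 15\right) \left(w - \frac{1}{2}\right) = \left(15 + w\right) \left(- \frac{1}{2} + w\right)$)
$k{\left(l \right)} = \frac{18}{7} - \frac{51 l}{7} + \frac{l^{2}}{7}$ ($k{\left(l \right)} = \frac{\left(l^{2} - 51 l\right) + 18}{7} = \frac{18 + l^{2} - 51 l}{7} = \frac{18}{7} - \frac{51 l}{7} + \frac{l^{2}}{7}$)
$\frac{1}{k{\left(a{\left(L{\left(3,-5 \right)} \right)} \right)}} = \frac{1}{\frac{18}{7} - \frac{51 \left(- \frac{15}{2} + \left(-3\right)^{2} + \frac{29}{2} \left(-3\right)\right)}{7} + \frac{\left(- \frac{15}{2} + \left(-3\right)^{2} + \frac{29}{2} \left(-3\right)\right)^{2}}{7}} = \frac{1}{\frac{18}{7} - \frac{51 \left(- \frac{15}{2} + 9 - \frac{87}{2}\right)}{7} + \frac{\left(- \frac{15}{2} + 9 - \frac{87}{2}\right)^{2}}{7}} = \frac{1}{\frac{18}{7} - -306 + \frac{\left(-42\right)^{2}}{7}} = \frac{1}{\frac{18}{7} + 306 + \frac{1}{7} \cdot 1764} = \frac{1}{\frac{18}{7} + 306 + 252} = \frac{1}{\frac{3924}{7}} = \frac{7}{3924}$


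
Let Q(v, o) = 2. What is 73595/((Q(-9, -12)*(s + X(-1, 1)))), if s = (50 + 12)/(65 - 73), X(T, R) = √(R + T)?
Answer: -147190/31 ≈ -4748.1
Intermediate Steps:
s = -31/4 (s = 62/(-8) = 62*(-⅛) = -31/4 ≈ -7.7500)
73595/((Q(-9, -12)*(s + X(-1, 1)))) = 73595/((2*(-31/4 + √(1 - 1)))) = 73595/((2*(-31/4 + √0))) = 73595/((2*(-31/4 + 0))) = 73595/((2*(-31/4))) = 73595/(-31/2) = 73595*(-2/31) = -147190/31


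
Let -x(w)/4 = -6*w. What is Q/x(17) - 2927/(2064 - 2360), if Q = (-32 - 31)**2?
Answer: 49355/2516 ≈ 19.616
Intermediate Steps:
Q = 3969 (Q = (-63)**2 = 3969)
x(w) = 24*w (x(w) = -(-24)*w = 24*w)
Q/x(17) - 2927/(2064 - 2360) = 3969/((24*17)) - 2927/(2064 - 2360) = 3969/408 - 2927/(-296) = 3969*(1/408) - 2927*(-1/296) = 1323/136 + 2927/296 = 49355/2516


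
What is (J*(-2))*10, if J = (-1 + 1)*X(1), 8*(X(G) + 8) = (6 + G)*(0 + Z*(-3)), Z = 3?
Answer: 0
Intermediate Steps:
X(G) = -59/4 - 9*G/8 (X(G) = -8 + ((6 + G)*(0 + 3*(-3)))/8 = -8 + ((6 + G)*(0 - 9))/8 = -8 + ((6 + G)*(-9))/8 = -8 + (-54 - 9*G)/8 = -8 + (-27/4 - 9*G/8) = -59/4 - 9*G/8)
J = 0 (J = (-1 + 1)*(-59/4 - 9/8*1) = 0*(-59/4 - 9/8) = 0*(-127/8) = 0)
(J*(-2))*10 = (0*(-2))*10 = 0*10 = 0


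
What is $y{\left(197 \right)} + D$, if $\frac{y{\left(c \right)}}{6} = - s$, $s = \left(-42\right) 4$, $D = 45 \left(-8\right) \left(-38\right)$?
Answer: $14688$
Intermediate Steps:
$D = 13680$ ($D = \left(-360\right) \left(-38\right) = 13680$)
$s = -168$
$y{\left(c \right)} = 1008$ ($y{\left(c \right)} = 6 \left(\left(-1\right) \left(-168\right)\right) = 6 \cdot 168 = 1008$)
$y{\left(197 \right)} + D = 1008 + 13680 = 14688$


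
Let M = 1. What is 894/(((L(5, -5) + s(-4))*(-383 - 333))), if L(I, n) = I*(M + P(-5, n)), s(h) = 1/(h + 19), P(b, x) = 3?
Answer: -6705/107758 ≈ -0.062223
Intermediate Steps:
s(h) = 1/(19 + h)
L(I, n) = 4*I (L(I, n) = I*(1 + 3) = I*4 = 4*I)
894/(((L(5, -5) + s(-4))*(-383 - 333))) = 894/(((4*5 + 1/(19 - 4))*(-383 - 333))) = 894/(((20 + 1/15)*(-716))) = 894/(((301/15)*(-716))) = 894/(-215516/15) = 894*(-15/215516) = -6705/107758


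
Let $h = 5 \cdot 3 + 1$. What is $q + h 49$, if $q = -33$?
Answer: $751$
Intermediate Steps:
$h = 16$ ($h = 15 + 1 = 16$)
$q + h 49 = -33 + 16 \cdot 49 = -33 + 784 = 751$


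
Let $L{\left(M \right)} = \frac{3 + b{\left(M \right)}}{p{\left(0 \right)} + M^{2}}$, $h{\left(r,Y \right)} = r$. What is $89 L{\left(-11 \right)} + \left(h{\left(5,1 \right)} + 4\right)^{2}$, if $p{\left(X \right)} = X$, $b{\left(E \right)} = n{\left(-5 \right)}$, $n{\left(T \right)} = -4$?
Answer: $\frac{9712}{121} \approx 80.264$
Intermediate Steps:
$b{\left(E \right)} = -4$
$L{\left(M \right)} = - \frac{1}{M^{2}}$ ($L{\left(M \right)} = \frac{3 - 4}{0 + M^{2}} = - \frac{1}{M^{2}}$)
$89 L{\left(-11 \right)} + \left(h{\left(5,1 \right)} + 4\right)^{2} = 89 \left(- \frac{1}{121}\right) + \left(5 + 4\right)^{2} = 89 \left(\left(-1\right) \frac{1}{121}\right) + 9^{2} = 89 \left(- \frac{1}{121}\right) + 81 = - \frac{89}{121} + 81 = \frac{9712}{121}$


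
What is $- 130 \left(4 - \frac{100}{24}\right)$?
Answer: $\frac{65}{3} \approx 21.667$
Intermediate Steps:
$- 130 \left(4 - \frac{100}{24}\right) = - 130 \left(4 - \frac{25}{6}\right) = \left(-130\right) \left(- \frac{1}{6}\right) = \frac{65}{3}$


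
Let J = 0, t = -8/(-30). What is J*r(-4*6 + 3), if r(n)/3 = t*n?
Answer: 0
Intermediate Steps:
t = 4/15 (t = -8*(-1/30) = 4/15 ≈ 0.26667)
r(n) = 4*n/5 (r(n) = 3*(4*n/15) = 4*n/5)
J*r(-4*6 + 3) = 0*(4*(-4*6 + 3)/5) = 0*(4*(-24 + 3)/5) = 0*((4/5)*(-21)) = 0*(-84/5) = 0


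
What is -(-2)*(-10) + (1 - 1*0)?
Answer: -19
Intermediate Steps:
-(-2)*(-10) + (1 - 1*0) = -2*10 + (1 + 0) = -20 + 1 = -19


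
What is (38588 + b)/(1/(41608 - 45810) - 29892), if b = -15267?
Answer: -97994842/125606185 ≈ -0.78018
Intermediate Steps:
(38588 + b)/(1/(41608 - 45810) - 29892) = (38588 - 15267)/(1/(41608 - 45810) - 29892) = 23321/(1/(-4202) - 29892) = 23321/(-1/4202 - 29892) = 23321/(-125606185/4202) = 23321*(-4202/125606185) = -97994842/125606185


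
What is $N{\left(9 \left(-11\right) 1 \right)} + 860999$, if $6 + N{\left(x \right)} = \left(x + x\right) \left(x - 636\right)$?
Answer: $1006523$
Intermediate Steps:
$N{\left(x \right)} = -6 + 2 x \left(-636 + x\right)$ ($N{\left(x \right)} = -6 + \left(x + x\right) \left(x - 636\right) = -6 + 2 x \left(-636 + x\right)$)
$N{\left(9 \left(-11\right) 1 \right)} + 860999 = \left(-6 - 1272 \cdot 9 \left(-11\right) 1 + 2 \left(9 \left(-11\right) 1\right)^{2}\right) + 860999 = \left(-6 - 1272 \left(\left(-99\right) 1\right) + 2 \left(\left(-99\right) 1\right)^{2}\right) + 860999 = \left(-6 - -125928 + 2 \left(-99\right)^{2}\right) + 860999 = \left(-6 + 125928 + 2 \cdot 9801\right) + 860999 = \left(-6 + 125928 + 19602\right) + 860999 = 145524 + 860999 = 1006523$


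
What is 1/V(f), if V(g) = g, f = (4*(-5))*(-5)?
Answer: 1/100 ≈ 0.010000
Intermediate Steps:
f = 100 (f = -20*(-5) = 100)
1/V(f) = 1/100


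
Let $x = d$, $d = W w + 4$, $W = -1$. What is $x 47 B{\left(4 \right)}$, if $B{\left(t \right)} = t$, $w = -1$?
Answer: $940$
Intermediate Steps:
$d = 5$ ($d = \left(-1\right) \left(-1\right) + 4 = 1 + 4 = 5$)
$x = 5$
$x 47 B{\left(4 \right)} = 5 \cdot 47 \cdot 4 = 235 \cdot 4 = 940$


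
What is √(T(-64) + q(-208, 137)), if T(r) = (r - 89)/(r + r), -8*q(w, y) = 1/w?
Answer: √12935/104 ≈ 1.0936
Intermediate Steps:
q(w, y) = -1/(8*w)
T(r) = (-89 + r)/(2*r) (T(r) = (-89 + r)/((2*r)) = (-89 + r)*(1/(2*r)) = (-89 + r)/(2*r))
√(T(-64) + q(-208, 137)) = √((½)*(-89 - 64)/(-64) - ⅛/(-208)) = √((½)*(-1/64)*(-153) - ⅛*(-1/208)) = √(153/128 + 1/1664) = √(995/832) = √12935/104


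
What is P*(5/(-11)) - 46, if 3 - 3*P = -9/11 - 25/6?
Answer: -102823/2178 ≈ -47.210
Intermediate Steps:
P = 527/198 (P = 1 - (-9/11 - 25/6)/3 = 1 - ⅓*(-329/66) = 1 + 329/198 = 527/198 ≈ 2.6616)
P*(5/(-11)) - 46 = 527*(5/(-11))/198 - 46 = 527*(-1/11*5)/198 - 46 = (527/198)*(-5/11) - 46 = -2635/2178 - 46 = -102823/2178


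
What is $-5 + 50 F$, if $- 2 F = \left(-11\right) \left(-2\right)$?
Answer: $-555$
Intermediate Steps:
$F = -11$ ($F = - \frac{\left(-11\right) \left(-2\right)}{2} = \left(- \frac{1}{2}\right) 22 = -11$)
$-5 + 50 F = -5 + 50 \left(-11\right) = -5 - 550 = -555$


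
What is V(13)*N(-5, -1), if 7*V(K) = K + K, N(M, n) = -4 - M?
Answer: 26/7 ≈ 3.7143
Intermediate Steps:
V(K) = 2*K/7 (V(K) = (K + K)/7 = (2*K)/7 = 2*K/7)
V(13)*N(-5, -1) = ((2/7)*13)*(-4 - 1*(-5)) = 26*(-4 + 5)/7 = (26/7)*1 = 26/7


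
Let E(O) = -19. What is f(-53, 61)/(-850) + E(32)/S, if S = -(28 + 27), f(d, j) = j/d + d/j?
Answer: 1051442/3022855 ≈ 0.34783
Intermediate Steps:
f(d, j) = d/j + j/d
S = -55 (S = -1*55 = -55)
f(-53, 61)/(-850) + E(32)/S = (-53/61 + 61/(-53))/(-850) - 19/(-55) = (-53*1/61 + 61*(-1/53))*(-1/850) - 19*(-1/55) = (-53/61 - 61/53)*(-1/850) + 19/55 = -6530/3233*(-1/850) + 19/55 = 653/274805 + 19/55 = 1051442/3022855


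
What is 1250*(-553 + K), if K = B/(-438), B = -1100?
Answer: -150696250/219 ≈ -6.8811e+5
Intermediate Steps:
K = 550/219 (K = -1100/(-438) = -1100*(-1/438) = 550/219 ≈ 2.5114)
1250*(-553 + K) = 1250*(-553 + 550/219) = 1250*(-120557/219) = -150696250/219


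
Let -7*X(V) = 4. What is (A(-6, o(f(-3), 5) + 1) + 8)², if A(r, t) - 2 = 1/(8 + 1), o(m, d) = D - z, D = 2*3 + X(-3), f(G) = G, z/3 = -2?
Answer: 8281/81 ≈ 102.23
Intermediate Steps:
z = -6 (z = 3*(-2) = -6)
X(V) = -4/7 (X(V) = -⅐*4 = -4/7)
D = 38/7 (D = 2*3 - 4/7 = 6 - 4/7 = 38/7 ≈ 5.4286)
o(m, d) = 80/7 (o(m, d) = 38/7 - 1*(-6) = 38/7 + 6 = 80/7)
A(r, t) = 19/9 (A(r, t) = 2 + 1/(8 + 1) = 2 + 1/9 = 2 + ⅑ = 19/9)
(A(-6, o(f(-3), 5) + 1) + 8)² = (19/9 + 8)² = (91/9)² = 8281/81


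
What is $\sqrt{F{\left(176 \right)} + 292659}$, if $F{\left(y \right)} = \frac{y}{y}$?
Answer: $2 \sqrt{73165} \approx 540.98$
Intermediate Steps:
$F{\left(y \right)} = 1$
$\sqrt{F{\left(176 \right)} + 292659} = \sqrt{1 + 292659} = \sqrt{292660} = 2 \sqrt{73165}$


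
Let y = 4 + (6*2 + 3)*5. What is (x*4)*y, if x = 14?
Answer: 4424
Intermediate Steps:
y = 79 (y = 4 + (12 + 3)*5 = 4 + 15*5 = 4 + 75 = 79)
(x*4)*y = (14*4)*79 = 56*79 = 4424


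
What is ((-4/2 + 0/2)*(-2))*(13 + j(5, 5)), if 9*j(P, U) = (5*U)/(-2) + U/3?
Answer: 1274/27 ≈ 47.185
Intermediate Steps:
j(P, U) = -13*U/54 (j(P, U) = ((5*U)/(-2) + U/3)/9 = ((5*U)*(-½) + U*(⅓))/9 = (-5*U/2 + U/3)/9 = (-13*U/6)/9 = -13*U/54)
((-4/2 + 0/2)*(-2))*(13 + j(5, 5)) = ((-4/2 + 0/2)*(-2))*(13 - 13/54*5) = ((-4*½ + 0*(½))*(-2))*(13 - 65/54) = ((-2 + 0)*(-2))*(637/54) = -2*(-2)*(637/54) = 4*(637/54) = 1274/27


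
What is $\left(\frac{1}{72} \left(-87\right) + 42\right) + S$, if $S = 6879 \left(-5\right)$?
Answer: $- \frac{824501}{24} \approx -34354.0$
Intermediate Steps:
$S = -34395$
$\left(\frac{1}{72} \left(-87\right) + 42\right) + S = \left(\frac{1}{72} \left(-87\right) + 42\right) - 34395 = \left(- \frac{29}{24} + 42\right) - 34395 = \frac{979}{24} - 34395 = - \frac{824501}{24}$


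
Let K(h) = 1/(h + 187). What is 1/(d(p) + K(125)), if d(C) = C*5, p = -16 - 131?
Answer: -312/229319 ≈ -0.0013606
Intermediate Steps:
K(h) = 1/(187 + h)
p = -147
d(C) = 5*C
1/(d(p) + K(125)) = 1/(5*(-147) + 1/(187 + 125)) = 1/(-735 + 1/312) = 1/(-229319/312) = -312/229319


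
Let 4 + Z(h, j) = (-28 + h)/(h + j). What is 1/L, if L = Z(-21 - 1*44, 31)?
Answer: -34/43 ≈ -0.79070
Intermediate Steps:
Z(h, j) = -4 + (-28 + h)/(h + j)
L = -43/34 (L = (-28 - 4*31 - 3*(-21 - 1*44))/((-21 - 1*44) + 31) = (-28 - 124 - 3*(-21 - 44))/((-21 - 44) + 31) = (-28 - 124 - 3*(-65))/(-65 + 31) = (-28 - 124 + 195)/(-34) = -1/34*43 = -43/34 ≈ -1.2647)
1/L = 1/(-43/34) = -34/43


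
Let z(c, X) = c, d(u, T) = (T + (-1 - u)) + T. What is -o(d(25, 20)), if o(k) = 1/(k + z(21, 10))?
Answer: -1/35 ≈ -0.028571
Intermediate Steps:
d(u, T) = -1 - u + 2*T (d(u, T) = (-1 + T - u) + T = -1 - u + 2*T)
o(k) = 1/(21 + k) (o(k) = 1/(k + 21) = 1/(21 + k))
-o(d(25, 20)) = -1/(21 + (-1 - 1*25 + 2*20)) = -1/(21 + (-1 - 25 + 40)) = -1/(21 + 14) = -1/35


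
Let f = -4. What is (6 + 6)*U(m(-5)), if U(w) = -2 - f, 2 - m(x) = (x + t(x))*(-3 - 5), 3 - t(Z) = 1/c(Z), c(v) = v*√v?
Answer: 24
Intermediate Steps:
c(v) = v^(3/2)
t(Z) = 3 - 1/Z^(3/2) (t(Z) = 3 - 1/(Z^(3/2)) = 3 - 1/Z^(3/2))
m(x) = 26 - 8/x^(3/2) + 8*x (m(x) = 2 - (x + (3 - 1/x^(3/2)))*(-3 - 5) = 2 - (3 + x - 1/x^(3/2))*(-8) = 2 - (-24 - 8*x + 8/x^(3/2)) = 2 + (24 - 8/x^(3/2) + 8*x) = 26 - 8/x^(3/2) + 8*x)
U(w) = 2 (U(w) = -2 - 1*(-4) = -2 + 4 = 2)
(6 + 6)*U(m(-5)) = (6 + 6)*2 = 12*2 = 24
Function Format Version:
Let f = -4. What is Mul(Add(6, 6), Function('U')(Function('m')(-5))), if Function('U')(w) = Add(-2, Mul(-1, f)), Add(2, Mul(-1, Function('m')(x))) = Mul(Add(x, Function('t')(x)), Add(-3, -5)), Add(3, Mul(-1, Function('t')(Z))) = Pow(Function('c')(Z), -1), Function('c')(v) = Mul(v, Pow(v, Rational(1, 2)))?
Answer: 24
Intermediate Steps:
Function('c')(v) = Pow(v, Rational(3, 2))
Function('t')(Z) = Add(3, Mul(-1, Pow(Z, Rational(-3, 2)))) (Function('t')(Z) = Add(3, Mul(-1, Pow(Pow(Z, Rational(3, 2)), -1))) = Add(3, Mul(-1, Pow(Z, Rational(-3, 2)))))
Function('m')(x) = Add(26, Mul(-8, Pow(x, Rational(-3, 2))), Mul(8, x)) (Function('m')(x) = Add(2, Mul(-1, Mul(Add(x, Add(3, Mul(-1, Pow(x, Rational(-3, 2))))), Add(-3, -5)))) = Add(2, Mul(-1, Mul(Add(3, x, Mul(-1, Pow(x, Rational(-3, 2)))), -8))) = Add(2, Mul(-1, Add(-24, Mul(-8, x), Mul(8, Pow(x, Rational(-3, 2)))))) = Add(2, Add(24, Mul(-8, Pow(x, Rational(-3, 2))), Mul(8, x))) = Add(26, Mul(-8, Pow(x, Rational(-3, 2))), Mul(8, x)))
Function('U')(w) = 2 (Function('U')(w) = Add(-2, Mul(-1, -4)) = Add(-2, 4) = 2)
Mul(Add(6, 6), Function('U')(Function('m')(-5))) = Mul(Add(6, 6), 2) = Mul(12, 2) = 24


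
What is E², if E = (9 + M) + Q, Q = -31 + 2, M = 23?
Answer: 9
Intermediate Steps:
Q = -29
E = 3 (E = (9 + 23) - 29 = 32 - 29 = 3)
E² = 3² = 9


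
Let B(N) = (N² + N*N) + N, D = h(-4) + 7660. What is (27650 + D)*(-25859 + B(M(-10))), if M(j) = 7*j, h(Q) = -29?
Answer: -569047249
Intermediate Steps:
D = 7631 (D = -29 + 7660 = 7631)
B(N) = N + 2*N² (B(N) = (N² + N²) + N = 2*N² + N = N + 2*N²)
(27650 + D)*(-25859 + B(M(-10))) = (27650 + 7631)*(-25859 + (7*(-10))*(1 + 2*(7*(-10)))) = 35281*(-25859 - 70*(1 + 2*(-70))) = 35281*(-25859 - 70*(1 - 140)) = 35281*(-25859 - 70*(-139)) = 35281*(-25859 + 9730) = 35281*(-16129) = -569047249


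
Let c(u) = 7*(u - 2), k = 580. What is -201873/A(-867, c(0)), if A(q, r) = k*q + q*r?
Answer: 67291/163574 ≈ 0.41138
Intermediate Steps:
c(u) = -14 + 7*u (c(u) = 7*(-2 + u) = -14 + 7*u)
A(q, r) = 580*q + q*r
-201873/A(-867, c(0)) = -201873*(-1/(867*(580 + (-14 + 7*0)))) = -201873*(-1/(867*(580 + (-14 + 0)))) = -201873*(-1/(867*(580 - 14))) = -201873/((-867*566)) = -201873/(-490722) = -201873*(-1/490722) = 67291/163574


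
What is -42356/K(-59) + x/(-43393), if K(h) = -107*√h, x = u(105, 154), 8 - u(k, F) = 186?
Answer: 178/43393 - 42356*I*√59/6313 ≈ 0.004102 - 51.535*I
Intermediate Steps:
u(k, F) = -178 (u(k, F) = 8 - 1*186 = 8 - 186 = -178)
x = -178
-42356/K(-59) + x/(-43393) = -42356*I*√59/6313 - 178/(-43393) = -42356*I*√59/6313 - 178*(-1/43393) = -42356*I*√59/6313 + 178/43393 = 178/43393 - 42356*I*√59/6313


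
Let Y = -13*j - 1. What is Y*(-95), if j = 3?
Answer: 3800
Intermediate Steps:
Y = -40 (Y = -13*3 - 1 = -39 - 1 = -40)
Y*(-95) = -40*(-95) = 3800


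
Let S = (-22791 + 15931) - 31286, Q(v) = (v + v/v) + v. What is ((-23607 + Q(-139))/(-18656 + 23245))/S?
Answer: 11942/87525997 ≈ 0.00013644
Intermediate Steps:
Q(v) = 1 + 2*v (Q(v) = (v + 1) + v = (1 + v) + v = 1 + 2*v)
S = -38146 (S = -6860 - 31286 = -38146)
((-23607 + Q(-139))/(-18656 + 23245))/S = ((-23607 + (1 + 2*(-139)))/(-18656 + 23245))/(-38146) = ((-23607 + (1 - 278))/4589)*(-1/38146) = ((-23607 - 277)*(1/4589))*(-1/38146) = -23884*1/4589*(-1/38146) = -23884/4589*(-1/38146) = 11942/87525997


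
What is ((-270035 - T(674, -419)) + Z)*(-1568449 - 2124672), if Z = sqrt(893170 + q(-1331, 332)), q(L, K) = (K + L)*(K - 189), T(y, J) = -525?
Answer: 995333040710 - 3693121*sqrt(750313) ≈ 9.9213e+11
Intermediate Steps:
q(L, K) = (-189 + K)*(K + L) (q(L, K) = (K + L)*(-189 + K) = (-189 + K)*(K + L))
Z = sqrt(750313) (Z = sqrt(893170 + (332**2 - 189*332 - 189*(-1331) + 332*(-1331))) = sqrt(893170 + (110224 - 62748 + 251559 - 441892)) = sqrt(893170 - 142857) = sqrt(750313) ≈ 866.21)
((-270035 - T(674, -419)) + Z)*(-1568449 - 2124672) = ((-270035 - 1*(-525)) + sqrt(750313))*(-1568449 - 2124672) = ((-270035 + 525) + sqrt(750313))*(-3693121) = (-269510 + sqrt(750313))*(-3693121) = 995333040710 - 3693121*sqrt(750313)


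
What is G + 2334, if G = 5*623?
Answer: 5449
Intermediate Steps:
G = 3115
G + 2334 = 3115 + 2334 = 5449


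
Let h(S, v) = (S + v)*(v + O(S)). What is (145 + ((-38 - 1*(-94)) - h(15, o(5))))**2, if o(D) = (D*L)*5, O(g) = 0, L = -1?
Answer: 2401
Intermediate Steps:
o(D) = -5*D (o(D) = (D*(-1))*5 = -D*5 = -5*D)
h(S, v) = v*(S + v) (h(S, v) = (S + v)*(v + 0) = (S + v)*v = v*(S + v))
(145 + ((-38 - 1*(-94)) - h(15, o(5))))**2 = (145 + ((-38 - 1*(-94)) - (-5*5)*(15 - 5*5)))**2 = (145 + ((-38 + 94) - (-25)*(15 - 25)))**2 = (145 + (56 - (-25)*(-10)))**2 = (145 + (56 - 1*250))**2 = (145 + (56 - 250))**2 = (145 - 194)**2 = (-49)**2 = 2401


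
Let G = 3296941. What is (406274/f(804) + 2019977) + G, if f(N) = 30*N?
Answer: 64122234217/12060 ≈ 5.3169e+6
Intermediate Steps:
(406274/f(804) + 2019977) + G = (406274/((30*804)) + 2019977) + 3296941 = (406274/24120 + 2019977) + 3296941 = (406274*(1/24120) + 2019977) + 3296941 = (203137/12060 + 2019977) + 3296941 = 24361125757/12060 + 3296941 = 64122234217/12060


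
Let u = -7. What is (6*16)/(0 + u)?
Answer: -96/7 ≈ -13.714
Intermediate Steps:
(6*16)/(0 + u) = (6*16)/(0 - 7) = 96/(-7) = 96*(-⅐) = -96/7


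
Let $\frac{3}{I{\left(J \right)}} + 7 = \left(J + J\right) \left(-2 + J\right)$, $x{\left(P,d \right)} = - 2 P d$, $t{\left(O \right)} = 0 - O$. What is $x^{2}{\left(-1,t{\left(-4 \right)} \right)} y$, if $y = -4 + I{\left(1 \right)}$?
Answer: $- \frac{832}{3} \approx -277.33$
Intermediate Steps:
$t{\left(O \right)} = - O$
$x{\left(P,d \right)} = - 2 P d$
$I{\left(J \right)} = \frac{3}{-7 + 2 J \left(-2 + J\right)}$ ($I{\left(J \right)} = \frac{3}{-7 + \left(J + J\right) \left(-2 + J\right)} = \frac{3}{-7 + 2 J \left(-2 + J\right)}$)
$y = - \frac{13}{3}$ ($y = -4 + \frac{3}{-7 - 4 + 2 \cdot 1^{2}} = -4 + \frac{3}{-7 - 4 + 2 \cdot 1} = -4 + \frac{3}{-7 - 4 + 2} = -4 + \frac{3}{-9} = -4 + 3 \left(- \frac{1}{9}\right) = -4 - \frac{1}{3} = - \frac{13}{3} \approx -4.3333$)
$x^{2}{\left(-1,t{\left(-4 \right)} \right)} y = \left(\left(-2\right) \left(-1\right) \left(\left(-1\right) \left(-4\right)\right)\right)^{2} \left(- \frac{13}{3}\right) = \left(\left(-2\right) \left(-1\right) 4\right)^{2} \left(- \frac{13}{3}\right) = 8^{2} \left(- \frac{13}{3}\right) = 64 \left(- \frac{13}{3}\right) = - \frac{832}{3}$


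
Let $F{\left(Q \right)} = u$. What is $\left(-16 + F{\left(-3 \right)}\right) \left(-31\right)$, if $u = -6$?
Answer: $682$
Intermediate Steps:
$F{\left(Q \right)} = -6$
$\left(-16 + F{\left(-3 \right)}\right) \left(-31\right) = \left(-16 - 6\right) \left(-31\right) = \left(-22\right) \left(-31\right) = 682$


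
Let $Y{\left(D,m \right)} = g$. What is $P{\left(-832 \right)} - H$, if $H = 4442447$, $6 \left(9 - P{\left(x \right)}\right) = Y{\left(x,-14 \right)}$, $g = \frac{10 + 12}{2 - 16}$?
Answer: $- \frac{186582385}{42} \approx -4.4424 \cdot 10^{6}$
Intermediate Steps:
$g = - \frac{11}{7}$ ($g = \frac{22}{-14} = 22 \left(- \frac{1}{14}\right) = - \frac{11}{7} \approx -1.5714$)
$Y{\left(D,m \right)} = - \frac{11}{7}$
$P{\left(x \right)} = \frac{389}{42}$ ($P{\left(x \right)} = 9 - - \frac{11}{42} = 9 + \frac{11}{42} = \frac{389}{42}$)
$P{\left(-832 \right)} - H = \frac{389}{42} - 4442447 = - \frac{186582385}{42}$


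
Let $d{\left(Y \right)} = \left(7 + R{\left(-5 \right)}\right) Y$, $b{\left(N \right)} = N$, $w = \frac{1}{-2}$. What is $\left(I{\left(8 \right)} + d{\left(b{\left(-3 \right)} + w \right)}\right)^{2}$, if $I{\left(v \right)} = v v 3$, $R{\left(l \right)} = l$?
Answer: $34225$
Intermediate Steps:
$w = - \frac{1}{2} \approx -0.5$
$I{\left(v \right)} = 3 v^{2}$ ($I{\left(v \right)} = v^{2} \cdot 3 = 3 v^{2}$)
$d{\left(Y \right)} = 2 Y$ ($d{\left(Y \right)} = \left(7 - 5\right) Y = 2 Y$)
$\left(I{\left(8 \right)} + d{\left(b{\left(-3 \right)} + w \right)}\right)^{2} = \left(3 \cdot 8^{2} + 2 \left(-3 - \frac{1}{2}\right)\right)^{2} = \left(3 \cdot 64 + 2 \left(- \frac{7}{2}\right)\right)^{2} = \left(192 - 7\right)^{2} = 185^{2} = 34225$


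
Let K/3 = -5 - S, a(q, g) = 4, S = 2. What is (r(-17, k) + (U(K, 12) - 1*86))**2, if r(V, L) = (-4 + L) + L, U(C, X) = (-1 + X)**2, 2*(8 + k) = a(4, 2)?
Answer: 361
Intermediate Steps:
k = -6 (k = -8 + (1/2)*4 = -8 + 2 = -6)
K = -21 (K = 3*(-5 - 1*2) = 3*(-5 - 2) = 3*(-7) = -21)
r(V, L) = -4 + 2*L
(r(-17, k) + (U(K, 12) - 1*86))**2 = ((-4 + 2*(-6)) + ((-1 + 12)**2 - 1*86))**2 = ((-4 - 12) + (11**2 - 86))**2 = (-16 + (121 - 86))**2 = (-16 + 35)**2 = 19**2 = 361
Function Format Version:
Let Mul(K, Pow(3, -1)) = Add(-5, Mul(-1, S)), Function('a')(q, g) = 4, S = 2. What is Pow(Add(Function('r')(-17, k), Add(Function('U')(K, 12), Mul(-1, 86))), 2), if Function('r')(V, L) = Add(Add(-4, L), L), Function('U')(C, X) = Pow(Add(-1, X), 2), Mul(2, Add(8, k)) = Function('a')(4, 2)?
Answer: 361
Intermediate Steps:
k = -6 (k = Add(-8, Mul(Rational(1, 2), 4)) = Add(-8, 2) = -6)
K = -21 (K = Mul(3, Add(-5, Mul(-1, 2))) = Mul(3, Add(-5, -2)) = Mul(3, -7) = -21)
Function('r')(V, L) = Add(-4, Mul(2, L))
Pow(Add(Function('r')(-17, k), Add(Function('U')(K, 12), Mul(-1, 86))), 2) = Pow(Add(Add(-4, Mul(2, -6)), Add(Pow(Add(-1, 12), 2), Mul(-1, 86))), 2) = Pow(Add(Add(-4, -12), Add(Pow(11, 2), -86)), 2) = Pow(Add(-16, Add(121, -86)), 2) = Pow(Add(-16, 35), 2) = Pow(19, 2) = 361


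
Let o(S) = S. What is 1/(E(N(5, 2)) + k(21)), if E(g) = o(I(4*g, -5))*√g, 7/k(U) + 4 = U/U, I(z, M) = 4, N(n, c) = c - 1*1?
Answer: ⅗ ≈ 0.60000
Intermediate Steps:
N(n, c) = -1 + c (N(n, c) = c - 1 = -1 + c)
k(U) = -7/3 (k(U) = 7/(-4 + U/U) = 7/(-4 + 1) = 7/(-3) = 7*(-⅓) = -7/3)
E(g) = 4*√g
1/(E(N(5, 2)) + k(21)) = 1/(4*√(-1 + 2) - 7/3) = 1/(4*√1 - 7/3) = 1/(4*1 - 7/3) = 1/(4 - 7/3) = 1/(5/3) = ⅗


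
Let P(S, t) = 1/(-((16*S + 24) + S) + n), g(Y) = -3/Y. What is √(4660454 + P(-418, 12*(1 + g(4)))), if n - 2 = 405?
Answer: √261382126512423/7489 ≈ 2158.8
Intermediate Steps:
n = 407 (n = 2 + 405 = 407)
P(S, t) = 1/(383 - 17*S) (P(S, t) = 1/(-((16*S + 24) + S) + 407) = 1/(-((24 + 16*S) + S) + 407) = 1/(-(24 + 17*S) + 407) = 1/((-24 - 17*S) + 407) = 1/(383 - 17*S))
√(4660454 + P(-418, 12*(1 + g(4)))) = √(4660454 - 1/(-383 + 17*(-418))) = √(4660454 - 1/(-383 - 7106)) = √(4660454 - 1/(-7489)) = √(4660454 - 1*(-1/7489)) = √(4660454 + 1/7489) = √(34902140007/7489) = √261382126512423/7489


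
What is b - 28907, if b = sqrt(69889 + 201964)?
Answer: -28907 + sqrt(271853) ≈ -28386.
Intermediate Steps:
b = sqrt(271853) ≈ 521.40
b - 28907 = sqrt(271853) - 28907 = -28907 + sqrt(271853)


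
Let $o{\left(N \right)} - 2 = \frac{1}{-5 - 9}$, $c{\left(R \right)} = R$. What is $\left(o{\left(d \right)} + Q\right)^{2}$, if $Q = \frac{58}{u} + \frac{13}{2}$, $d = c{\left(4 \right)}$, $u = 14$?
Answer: $\frac{7744}{49} \approx 158.04$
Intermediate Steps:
$d = 4$
$o{\left(N \right)} = \frac{27}{14}$ ($o{\left(N \right)} = 2 + \frac{1}{-5 - 9} = 2 + \frac{1}{-14} = 2 - \frac{1}{14} = \frac{27}{14}$)
$Q = \frac{149}{14}$ ($Q = \frac{58}{14} + \frac{13}{2} = 58 \cdot \frac{1}{14} + 13 \cdot \frac{1}{2} = \frac{29}{7} + \frac{13}{2} = \frac{149}{14} \approx 10.643$)
$\left(o{\left(d \right)} + Q\right)^{2} = \left(\frac{27}{14} + \frac{149}{14}\right)^{2} = \left(\frac{88}{7}\right)^{2} = \frac{7744}{49}$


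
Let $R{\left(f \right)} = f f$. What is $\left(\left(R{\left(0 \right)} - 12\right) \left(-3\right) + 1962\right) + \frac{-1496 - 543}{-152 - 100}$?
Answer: $\frac{505535}{252} \approx 2006.1$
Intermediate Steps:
$R{\left(f \right)} = f^{2}$
$\left(\left(R{\left(0 \right)} - 12\right) \left(-3\right) + 1962\right) + \frac{-1496 - 543}{-152 - 100} = \left(\left(0^{2} - 12\right) \left(-3\right) + 1962\right) + \frac{-1496 - 543}{-152 - 100} = \left(\left(0 - 12\right) \left(-3\right) + 1962\right) - \frac{2039}{-252} = \left(\left(-12\right) \left(-3\right) + 1962\right) - - \frac{2039}{252} = \left(36 + 1962\right) + \frac{2039}{252} = 1998 + \frac{2039}{252} = \frac{505535}{252}$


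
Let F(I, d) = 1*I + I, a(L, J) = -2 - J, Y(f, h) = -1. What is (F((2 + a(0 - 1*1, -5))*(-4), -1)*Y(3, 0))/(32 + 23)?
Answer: 8/11 ≈ 0.72727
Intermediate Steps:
F(I, d) = 2*I (F(I, d) = I + I = 2*I)
(F((2 + a(0 - 1*1, -5))*(-4), -1)*Y(3, 0))/(32 + 23) = ((2*((2 + (-2 - 1*(-5)))*(-4)))*(-1))/(32 + 23) = ((2*((2 + (-2 + 5))*(-4)))*(-1))/55 = ((2*((2 + 3)*(-4)))*(-1))*(1/55) = ((2*(5*(-4)))*(-1))*(1/55) = ((2*(-20))*(-1))*(1/55) = -40*(-1)*(1/55) = 40*(1/55) = 8/11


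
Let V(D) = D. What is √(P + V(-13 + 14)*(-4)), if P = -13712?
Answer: 6*I*√381 ≈ 117.12*I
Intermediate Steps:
√(P + V(-13 + 14)*(-4)) = √(-13712 + (-13 + 14)*(-4)) = √(-13712 + 1*(-4)) = √(-13712 - 4) = √(-13716) = 6*I*√381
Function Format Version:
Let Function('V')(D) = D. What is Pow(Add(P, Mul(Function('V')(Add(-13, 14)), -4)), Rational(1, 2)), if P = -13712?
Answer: Mul(6, I, Pow(381, Rational(1, 2))) ≈ Mul(117.12, I)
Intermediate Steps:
Pow(Add(P, Mul(Function('V')(Add(-13, 14)), -4)), Rational(1, 2)) = Pow(Add(-13712, Mul(Add(-13, 14), -4)), Rational(1, 2)) = Pow(Add(-13712, Mul(1, -4)), Rational(1, 2)) = Pow(Add(-13712, -4), Rational(1, 2)) = Pow(-13716, Rational(1, 2)) = Mul(6, I, Pow(381, Rational(1, 2)))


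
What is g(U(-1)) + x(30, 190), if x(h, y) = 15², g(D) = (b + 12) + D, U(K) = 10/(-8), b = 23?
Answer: 1035/4 ≈ 258.75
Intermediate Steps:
U(K) = -5/4 (U(K) = 10*(-⅛) = -5/4)
g(D) = 35 + D (g(D) = (23 + 12) + D = 35 + D)
x(h, y) = 225
g(U(-1)) + x(30, 190) = (35 - 5/4) + 225 = 135/4 + 225 = 1035/4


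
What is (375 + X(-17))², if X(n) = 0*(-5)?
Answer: 140625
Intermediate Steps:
X(n) = 0
(375 + X(-17))² = (375 + 0)² = 375² = 140625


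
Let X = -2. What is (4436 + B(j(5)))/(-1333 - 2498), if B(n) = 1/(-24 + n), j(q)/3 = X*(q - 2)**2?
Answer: -346007/298818 ≈ -1.1579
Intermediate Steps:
j(q) = -6*(-2 + q)**2 (j(q) = 3*(-2*(q - 2)**2) = 3*(-2*(-2 + q)**2) = -6*(-2 + q)**2)
(4436 + B(j(5)))/(-1333 - 2498) = (4436 + 1/(-24 - 6*(-2 + 5)**2))/(-1333 - 2498) = (4436 + 1/(-24 - 6*3**2))/(-3831) = (4436 + 1/(-24 - 6*9))*(-1/3831) = (4436 + 1/(-24 - 54))*(-1/3831) = (4436 + 1/(-78))*(-1/3831) = (4436 - 1/78)*(-1/3831) = (346007/78)*(-1/3831) = -346007/298818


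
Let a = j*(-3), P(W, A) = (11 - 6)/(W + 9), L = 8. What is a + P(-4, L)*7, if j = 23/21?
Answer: 26/7 ≈ 3.7143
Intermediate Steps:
j = 23/21 (j = 23*(1/21) = 23/21 ≈ 1.0952)
P(W, A) = 5/(9 + W)
a = -23/7 (a = (23/21)*(-3) = -23/7 ≈ -3.2857)
a + P(-4, L)*7 = -23/7 + (5/(9 - 4))*7 = -23/7 + (5/5)*7 = -23/7 + (5*(⅕))*7 = -23/7 + 1*7 = -23/7 + 7 = 26/7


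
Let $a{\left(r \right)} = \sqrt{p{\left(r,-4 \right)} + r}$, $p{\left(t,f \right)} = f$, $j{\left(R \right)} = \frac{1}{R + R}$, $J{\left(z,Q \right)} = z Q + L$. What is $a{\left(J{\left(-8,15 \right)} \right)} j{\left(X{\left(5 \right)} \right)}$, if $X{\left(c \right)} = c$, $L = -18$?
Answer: $\frac{i \sqrt{142}}{10} \approx 1.1916 i$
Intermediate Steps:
$J{\left(z,Q \right)} = -18 + Q z$ ($J{\left(z,Q \right)} = z Q - 18 = Q z - 18 = -18 + Q z$)
$j{\left(R \right)} = \frac{1}{2 R}$
$a{\left(r \right)} = \sqrt{-4 + r}$
$a{\left(J{\left(-8,15 \right)} \right)} j{\left(X{\left(5 \right)} \right)} = \sqrt{-4 + \left(-18 + 15 \left(-8\right)\right)} \frac{1}{2 \cdot 5} = \sqrt{-4 - 138} \cdot \frac{1}{2} \cdot \frac{1}{5} = \sqrt{-4 - 138} \cdot \frac{1}{10} = \sqrt{-142} \cdot \frac{1}{10} = i \sqrt{142} \cdot \frac{1}{10} = \frac{i \sqrt{142}}{10}$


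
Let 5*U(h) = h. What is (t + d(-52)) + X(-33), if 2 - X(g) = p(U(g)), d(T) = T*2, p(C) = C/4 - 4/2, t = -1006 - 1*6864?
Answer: -159367/20 ≈ -7968.4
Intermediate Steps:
t = -7870 (t = -1006 - 6864 = -7870)
U(h) = h/5
p(C) = -2 + C/4 (p(C) = C*(1/4) - 4*1/2 = C/4 - 2 = -2 + C/4)
d(T) = 2*T
X(g) = 4 - g/20 (X(g) = 2 - (-2 + (g/5)/4) = 2 - (-2 + g/20) = 2 + (2 - g/20) = 4 - g/20)
(t + d(-52)) + X(-33) = (-7870 + 2*(-52)) + (4 - 1/20*(-33)) = (-7870 - 104) + (4 + 33/20) = -7974 + 113/20 = -159367/20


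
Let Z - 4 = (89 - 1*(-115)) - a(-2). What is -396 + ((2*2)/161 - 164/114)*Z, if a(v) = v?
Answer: -302792/437 ≈ -692.89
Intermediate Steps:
Z = 210 (Z = 4 + ((89 - 1*(-115)) - 1*(-2)) = 4 + ((89 + 115) + 2) = 4 + (204 + 2) = 4 + 206 = 210)
-396 + ((2*2)/161 - 164/114)*Z = -396 + ((2*2)/161 - 164/114)*210 = -396 + (4*(1/161) - 164*1/114)*210 = -396 + (4/161 - 82/57)*210 = -396 - 12974/9177*210 = -396 - 129740/437 = -302792/437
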